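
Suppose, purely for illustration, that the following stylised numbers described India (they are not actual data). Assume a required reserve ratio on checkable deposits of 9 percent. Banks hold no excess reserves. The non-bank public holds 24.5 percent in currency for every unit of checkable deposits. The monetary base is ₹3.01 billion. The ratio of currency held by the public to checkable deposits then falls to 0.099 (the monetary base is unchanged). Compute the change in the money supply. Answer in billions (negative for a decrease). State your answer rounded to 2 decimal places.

₹6.32 billion

Initially m₁ = (1 + 0.245) / (0.09 + 0.245) ≈ 3.7164, so M₁ = 3.7164 × 3.01 ≈ 11.1864 billion.
After the change m₂ = (1 + 0.099) / (0.09 + 0.099) ≈ 5.8148, so M₂ = 5.8148 × 3.01 ≈ 17.5025 billion.
ΔM = M₂ − M₁ = 17.5025 − 11.1864 = 6.3161 billion.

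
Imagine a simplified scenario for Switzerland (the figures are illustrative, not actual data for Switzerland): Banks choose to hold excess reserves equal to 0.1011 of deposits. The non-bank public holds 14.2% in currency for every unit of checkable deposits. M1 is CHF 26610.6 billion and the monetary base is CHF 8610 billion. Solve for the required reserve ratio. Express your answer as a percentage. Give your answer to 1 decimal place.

12.6%

Using m = M/MB = 26610.6/8610 ≈ 3.090662. Since m = (1 + c)/(c + rr + e), the denominator satisfies c + rr + e = (1 + c)/m = (1 + 0.142) / 3.090662 ≈ 0.369500.
With c = 0.142 and e = 0.1011, the required reserve ratio is 0.369500 − 0.142 − 0.1011 = 0.1264.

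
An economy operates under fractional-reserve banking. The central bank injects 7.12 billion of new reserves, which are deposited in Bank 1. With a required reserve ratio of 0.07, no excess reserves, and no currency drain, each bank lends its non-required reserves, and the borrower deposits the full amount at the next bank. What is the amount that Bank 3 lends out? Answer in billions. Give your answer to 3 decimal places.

5.727 billion

Each bank lends a fraction (1 − rr) = 0.9300 of the deposit it receives, so Bank 3 receives 7.12·0.9300^2 and lends 7.12·0.9300^3 ≈ 5.7270 billion.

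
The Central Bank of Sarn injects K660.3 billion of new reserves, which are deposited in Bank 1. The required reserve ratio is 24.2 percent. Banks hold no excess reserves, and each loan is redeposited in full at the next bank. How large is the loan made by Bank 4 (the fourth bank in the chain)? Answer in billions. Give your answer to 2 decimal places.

Each bank lends a fraction (1 − rr) = 0.7580 of the deposit it receives, so Bank 4 receives 660.3·0.7580^3 and lends 660.3·0.7580^4 ≈ 217.9807 billion.

K217.98 billion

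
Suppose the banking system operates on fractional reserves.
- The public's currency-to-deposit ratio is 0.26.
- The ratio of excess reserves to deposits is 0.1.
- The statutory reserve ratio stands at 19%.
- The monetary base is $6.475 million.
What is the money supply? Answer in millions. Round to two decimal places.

The money multiplier is m = (1 + c) / (rr + e + c) = (1 + 0.26) / (0.19 + 0.1 + 0.26) ≈ 2.2909.
So M = m × MB = 2.2909 × 6.475 ≈ 14.8336 million.

$14.83 million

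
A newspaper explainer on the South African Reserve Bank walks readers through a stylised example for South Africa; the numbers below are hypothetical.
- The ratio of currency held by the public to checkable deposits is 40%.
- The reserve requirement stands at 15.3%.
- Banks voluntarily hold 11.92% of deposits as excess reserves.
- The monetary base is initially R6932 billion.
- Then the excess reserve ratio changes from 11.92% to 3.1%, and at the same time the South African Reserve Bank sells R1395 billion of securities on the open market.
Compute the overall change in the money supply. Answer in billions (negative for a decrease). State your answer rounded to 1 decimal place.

-1163.7 billion

Before: m₁ = (1 + 0.4) / (0.153 + 0.1192 + 0.4) ≈ 2.082713, MB₁ = 6932, so M₁ = 2.082713 × 6932 ≈ 14437.3665 billion.
After: m₂ = (1 + 0.4) / (0.153 + 0.031 + 0.4) ≈ 2.397260, MB₂ = 6932 − 1395 = 5537, so M₂ = 2.397260 × 5537 ≈ 13273.6286 billion.
ΔM = M₂ − M₁ = 13273.6286 − 14437.3665 = -1163.7379 billion.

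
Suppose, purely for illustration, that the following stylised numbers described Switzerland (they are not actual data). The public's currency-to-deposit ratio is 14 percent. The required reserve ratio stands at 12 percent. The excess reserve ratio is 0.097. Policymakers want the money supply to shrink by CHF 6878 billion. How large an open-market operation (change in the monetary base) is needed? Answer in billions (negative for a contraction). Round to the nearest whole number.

The money multiplier is m = (1 + c) / (rr + e + c) = (1 + 0.14) / (0.12 + 0.097 + 0.14) ≈ 3.19328.
ΔMB = ΔM / m = (−6878) / 3.19328 ≈ -2153.8982 billion.

-2154 billion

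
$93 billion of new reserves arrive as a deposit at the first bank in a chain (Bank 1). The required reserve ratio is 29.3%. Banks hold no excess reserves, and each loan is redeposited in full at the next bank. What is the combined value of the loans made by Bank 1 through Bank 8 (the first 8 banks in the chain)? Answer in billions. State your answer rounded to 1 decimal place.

$210.4 billion

Bank i lends (1 − rr)^i of the original deposit: Bank 1 lends 93·0.7070 = 65.7510, Bank 2 lends 93·0.7070² ≈ 46.4860, and so on.
Summing a geometric series: total = 93·[0.7070·(1 − 0.7070^8) / (1 − 0.7070)] ≈ 210.3977 billion.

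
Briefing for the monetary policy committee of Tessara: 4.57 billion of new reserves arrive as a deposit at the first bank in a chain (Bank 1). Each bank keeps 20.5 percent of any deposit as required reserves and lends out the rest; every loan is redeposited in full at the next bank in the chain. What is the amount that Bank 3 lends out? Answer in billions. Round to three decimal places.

Each bank lends a fraction (1 − rr) = 0.7950 of the deposit it receives, so Bank 3 receives 4.57·0.7950^2 and lends 4.57·0.7950^3 ≈ 2.2962 billion.

2.296 billion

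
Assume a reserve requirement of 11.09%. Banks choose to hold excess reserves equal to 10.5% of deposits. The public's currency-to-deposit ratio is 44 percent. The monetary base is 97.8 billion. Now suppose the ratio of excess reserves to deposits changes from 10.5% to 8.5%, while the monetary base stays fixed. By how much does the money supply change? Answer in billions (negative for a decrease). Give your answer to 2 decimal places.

Initially m₁ = (1 + 0.44) / (0.1109 + 0.105 + 0.44) ≈ 2.19546, so M₁ = 2.19546 × 97.8 ≈ 214.716 billion.
After the change m₂ = (1 + 0.44) / (0.1109 + 0.085 + 0.44) ≈ 2.26451, so M₂ = 2.26451 × 97.8 ≈ 221.4691 billion.
ΔM = M₂ − M₁ = 221.4691 − 214.716 = 6.7531 billion.

6.75 billion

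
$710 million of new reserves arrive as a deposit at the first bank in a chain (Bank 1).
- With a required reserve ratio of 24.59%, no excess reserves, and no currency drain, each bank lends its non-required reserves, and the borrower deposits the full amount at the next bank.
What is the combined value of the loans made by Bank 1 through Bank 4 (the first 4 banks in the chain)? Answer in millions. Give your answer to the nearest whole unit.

$1473 million

Bank i lends (1 − rr)^i of the original deposit: Bank 1 lends 710·0.7541 = 535.4110, Bank 2 lends 710·0.7541² ≈ 403.7534, and so on.
Summing a geometric series: total = 710·[0.7541·(1 − 0.7541^4) / (1 − 0.7541)] ≈ 1473.2361 million.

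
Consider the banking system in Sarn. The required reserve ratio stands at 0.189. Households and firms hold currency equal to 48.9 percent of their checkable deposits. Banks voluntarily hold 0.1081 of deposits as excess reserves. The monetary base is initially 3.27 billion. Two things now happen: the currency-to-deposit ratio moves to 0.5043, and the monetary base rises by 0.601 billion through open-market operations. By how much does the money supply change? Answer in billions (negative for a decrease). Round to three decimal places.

Before: m₁ = (1 + 0.489) / (0.189 + 0.1081 + 0.489) ≈ 1.89416, MB₁ = 3.27, so M₁ = 1.89416 × 3.27 ≈ 6.1939 billion.
After: m₂ = (1 + 0.5043) / (0.189 + 0.1081 + 0.5043) ≈ 1.87709, MB₂ = 3.27 + 0.601 = 3.871, so M₂ = 1.87709 × 3.871 ≈ 7.2662 billion.
ΔM = M₂ − M₁ = 7.2662 − 6.1939 = 1.0723 billion.

1.072 billion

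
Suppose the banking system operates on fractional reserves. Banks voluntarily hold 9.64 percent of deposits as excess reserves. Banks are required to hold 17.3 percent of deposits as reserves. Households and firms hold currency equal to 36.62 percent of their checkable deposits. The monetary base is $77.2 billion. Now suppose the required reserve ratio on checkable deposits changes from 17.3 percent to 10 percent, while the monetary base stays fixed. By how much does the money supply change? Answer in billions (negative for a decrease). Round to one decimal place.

$21.5 billion

Initially m₁ = (1 + 0.3662) / (0.173 + 0.0964 + 0.3662) ≈ 2.1495, so M₁ = 2.1495 × 77.2 = 165.9414 billion.
After the change m₂ = (1 + 0.3662) / (0.1 + 0.0964 + 0.3662) ≈ 2.4284, so M₂ = 2.4284 × 77.2 ≈ 187.4725 billion.
ΔM = M₂ − M₁ = 187.4725 − 165.9414 = 21.5311 billion.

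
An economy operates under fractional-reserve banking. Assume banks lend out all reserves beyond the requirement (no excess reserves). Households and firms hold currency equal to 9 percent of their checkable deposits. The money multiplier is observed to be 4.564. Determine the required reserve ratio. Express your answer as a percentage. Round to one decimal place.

Using m = 4.564. Since m = (1 + c)/(c + rr + e), the denominator satisfies c + rr + e = (1 + c)/m = (1 + 0.09) / 4.564 ≈ 0.238826.
With c = 0.09 and e = 0, the required reserve ratio is 0.238826 − 0.09 − 0 = 0.148826.

14.9%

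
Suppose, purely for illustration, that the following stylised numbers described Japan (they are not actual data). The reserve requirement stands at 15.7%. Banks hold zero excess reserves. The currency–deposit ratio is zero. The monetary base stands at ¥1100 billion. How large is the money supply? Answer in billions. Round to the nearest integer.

With no currency drain or excess reserves, the money multiplier is m = 1/rr = 1/0.157 ≈ 6.36943.
Money supply M = m × MB = 6.36943 × 1100 = 7006.373 billion.

¥7006 billion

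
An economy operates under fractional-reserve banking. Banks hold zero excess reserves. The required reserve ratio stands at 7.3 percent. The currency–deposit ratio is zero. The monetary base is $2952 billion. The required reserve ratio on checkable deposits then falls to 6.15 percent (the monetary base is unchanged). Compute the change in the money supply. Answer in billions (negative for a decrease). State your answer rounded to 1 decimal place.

$7561.6 billion

Initially m₁ = 1 / (0.073) ≈ 13.698630, so M₁ = 13.698630 × 2952 ≈ 40438.3558 billion.
After the change m₂ = 1 / (0.0615) ≈ 16.260163, so M₂ = 16.260163 × 2952 ≈ 48000.0012 billion.
ΔM = M₂ − M₁ = 48000.0012 − 40438.3558 = 7561.6454 billion.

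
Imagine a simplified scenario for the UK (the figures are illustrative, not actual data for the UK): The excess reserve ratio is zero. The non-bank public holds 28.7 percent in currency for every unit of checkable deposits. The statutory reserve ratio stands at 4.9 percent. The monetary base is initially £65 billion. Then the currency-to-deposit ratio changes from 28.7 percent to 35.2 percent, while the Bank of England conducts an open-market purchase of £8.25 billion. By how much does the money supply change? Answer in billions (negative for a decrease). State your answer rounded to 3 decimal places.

Before: m₁ = (1 + 0.287) / (0.049 + 0.287) ≈ 3.830357, MB₁ = 65, so M₁ = 3.830357 × 65 ≈ 248.9732 billion.
After: m₂ = (1 + 0.352) / (0.049 + 0.352) ≈ 3.371571, MB₂ = 65 + 8.25 = 73.25, so M₂ = 3.371571 × 73.25 ≈ 246.9676 billion.
ΔM = M₂ − M₁ = 246.9676 − 248.9732 = -2.0056 billion.

-2.006 billion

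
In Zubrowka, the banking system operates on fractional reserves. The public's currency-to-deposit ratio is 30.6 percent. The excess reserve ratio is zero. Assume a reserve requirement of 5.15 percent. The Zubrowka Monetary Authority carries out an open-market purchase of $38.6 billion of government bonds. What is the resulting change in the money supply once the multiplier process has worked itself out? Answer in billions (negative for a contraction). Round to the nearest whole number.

$141 billion

The money multiplier is m = (1 + c) / (rr + c) = (1 + 0.306) / (0.0515 + 0.306) ≈ 3.6531.
The purchase adds 38.6 billion of base, so ΔM = m × ΔMB = 3.6531 × (+38.6) ≈ 141.0097 billion.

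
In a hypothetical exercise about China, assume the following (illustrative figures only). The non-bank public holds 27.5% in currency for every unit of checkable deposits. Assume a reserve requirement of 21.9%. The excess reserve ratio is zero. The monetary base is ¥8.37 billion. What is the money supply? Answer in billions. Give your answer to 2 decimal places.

The money multiplier is m = (1 + c) / (rr + c) = (1 + 0.275) / (0.219 + 0.275) ≈ 2.5810.
So M = m × MB = 2.5810 × 8.37 ≈ 21.603 billion.

¥21.60 billion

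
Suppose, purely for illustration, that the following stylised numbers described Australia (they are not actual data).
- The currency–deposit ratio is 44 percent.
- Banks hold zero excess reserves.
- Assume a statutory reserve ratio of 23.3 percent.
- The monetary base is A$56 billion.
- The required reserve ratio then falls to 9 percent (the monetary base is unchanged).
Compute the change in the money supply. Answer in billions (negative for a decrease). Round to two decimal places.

A$32.33 billion

Initially m₁ = (1 + 0.44) / (0.233 + 0.44) ≈ 2.13967, so M₁ = 2.13967 × 56 ≈ 119.8215 billion.
After the change m₂ = (1 + 0.44) / (0.09 + 0.44) ≈ 2.71698, so M₂ = 2.71698 × 56 ≈ 152.1509 billion.
ΔM = M₂ − M₁ = 152.1509 − 119.8215 = 32.3294 billion.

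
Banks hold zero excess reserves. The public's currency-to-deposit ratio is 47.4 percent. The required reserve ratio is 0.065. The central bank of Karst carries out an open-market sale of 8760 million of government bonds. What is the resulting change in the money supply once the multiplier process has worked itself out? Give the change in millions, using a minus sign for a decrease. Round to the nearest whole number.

The money multiplier is m = (1 + c) / (rr + c) = (1 + 0.474) / (0.065 + 0.474) ≈ 2.73469.
The sale removes 8760 million of base, so ΔM = m × ΔMB = 2.73469 × (−8760) = -23955.8844 million.

-23956 million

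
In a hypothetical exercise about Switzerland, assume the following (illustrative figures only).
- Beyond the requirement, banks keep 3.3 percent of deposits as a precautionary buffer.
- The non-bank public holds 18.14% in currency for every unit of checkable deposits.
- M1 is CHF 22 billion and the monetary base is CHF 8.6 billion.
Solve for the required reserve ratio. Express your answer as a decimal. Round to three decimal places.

0.247

Using m = M/MB = 22/8.6 ≈ 2.558140. Since m = (1 + c)/(c + rr + e), the denominator satisfies c + rr + e = (1 + c)/m = (1 + 0.1814) / 2.558140 ≈ 0.461820.
With c = 0.1814 and e = 0.033, the required reserve ratio is 0.461820 − 0.1814 − 0.033 = 0.24742.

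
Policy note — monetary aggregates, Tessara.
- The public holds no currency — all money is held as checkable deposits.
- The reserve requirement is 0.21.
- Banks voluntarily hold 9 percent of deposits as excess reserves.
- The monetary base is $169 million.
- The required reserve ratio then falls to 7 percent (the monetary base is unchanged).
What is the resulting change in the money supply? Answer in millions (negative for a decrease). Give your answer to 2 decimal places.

$492.92 million

Initially m₁ = 1 / (0.21 + 0.09) ≈ 3.333333, so M₁ = 3.333333 × 169 ≈ 563.3333 million.
After the change m₂ = 1 / (0.07 + 0.09) = 6.25, so M₂ = 6.25 × 169 = 1056.25 million.
ΔM = M₂ − M₁ = 1056.25 − 563.3333 = 492.9167 million.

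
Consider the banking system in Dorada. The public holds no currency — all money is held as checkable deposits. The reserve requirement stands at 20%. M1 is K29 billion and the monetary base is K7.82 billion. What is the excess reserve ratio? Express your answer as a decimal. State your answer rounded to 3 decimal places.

0.070

Using m = M/MB = 29/7.82 ≈ 3.708440. Since m = (1 + c)/(c + rr + e), the denominator satisfies c + rr + e = (1 + c)/m = (1 + 0) / 3.708440 ≈ 0.269655.
With c = 0 and rr = 0.2, the excess reserve ratio is 0.269655 − 0 − 0.2 = 0.069655.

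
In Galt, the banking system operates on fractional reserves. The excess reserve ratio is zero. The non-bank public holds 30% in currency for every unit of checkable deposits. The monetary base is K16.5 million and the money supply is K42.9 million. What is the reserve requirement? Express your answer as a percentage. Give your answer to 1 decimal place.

20.0%

Using m = M/MB = 42.9/16.5 = 2.600000. Since m = (1 + c)/(c + rr + e), the denominator satisfies c + rr + e = (1 + c)/m = (1 + 0.3) / 2.600000 = 0.500000.
With c = 0.3 and e = 0, the reserve requirement is 0.500000 − 0.3 − 0 = 0.2.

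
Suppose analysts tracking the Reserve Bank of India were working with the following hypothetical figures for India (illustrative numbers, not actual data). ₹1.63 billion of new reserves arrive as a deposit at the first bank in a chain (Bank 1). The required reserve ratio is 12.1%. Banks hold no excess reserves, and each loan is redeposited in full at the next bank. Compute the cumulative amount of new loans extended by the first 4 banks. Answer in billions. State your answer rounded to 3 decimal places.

Bank i lends (1 − rr)^i of the original deposit: Bank 1 lends 1.63·0.8790 ≈ 1.4328, Bank 2 lends 1.63·0.8790² ≈ 1.2594, and so on.
Summing a geometric series: total = 1.63·[0.8790·(1 − 0.8790^4) / (1 − 0.8790)] ≈ 4.7723 billion.

₹4.772 billion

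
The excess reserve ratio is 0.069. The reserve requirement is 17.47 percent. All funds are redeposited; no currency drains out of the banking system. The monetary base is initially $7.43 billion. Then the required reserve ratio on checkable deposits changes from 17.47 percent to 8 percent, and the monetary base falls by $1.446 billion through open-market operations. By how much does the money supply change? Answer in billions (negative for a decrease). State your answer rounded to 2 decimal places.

Before: m₁ = 1 / (0.1747 + 0.069) ≈ 4.1034, MB₁ = 7.43, so M₁ = 4.1034 × 7.43 ≈ 30.4883 billion.
After: m₂ = 1 / (0.08 + 0.069) ≈ 6.7114, MB₂ = 7.43 − 1.446 = 5.984, so M₂ = 6.7114 × 5.984 ≈ 40.161 billion.
ΔM = M₂ − M₁ = 40.161 − 30.4883 = 9.6727 billion.

$9.67 billion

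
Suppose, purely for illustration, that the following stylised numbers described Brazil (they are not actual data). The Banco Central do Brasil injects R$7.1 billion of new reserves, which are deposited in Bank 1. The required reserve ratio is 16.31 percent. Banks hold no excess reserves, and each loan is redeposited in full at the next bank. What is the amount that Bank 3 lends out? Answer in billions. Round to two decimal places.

R$4.16 billion

Each bank lends a fraction (1 − rr) = 0.8369 of the deposit it receives, so Bank 3 receives 7.1·0.8369^2 and lends 7.1·0.8369^3 ≈ 4.1618 billion.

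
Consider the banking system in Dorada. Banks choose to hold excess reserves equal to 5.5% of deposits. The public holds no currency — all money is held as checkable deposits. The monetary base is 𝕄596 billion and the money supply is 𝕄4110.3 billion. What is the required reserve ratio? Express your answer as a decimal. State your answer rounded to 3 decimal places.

0.090

Using m = M/MB = 4110.3/596 ≈ 6.896477. Since m = (1 + c)/(c + rr + e), the denominator satisfies c + rr + e = (1 + c)/m = (1 + 0) / 6.896477 ≈ 0.145002.
With c = 0 and e = 0.055, the required reserve ratio is 0.145002 − 0 − 0.055 = 0.090002.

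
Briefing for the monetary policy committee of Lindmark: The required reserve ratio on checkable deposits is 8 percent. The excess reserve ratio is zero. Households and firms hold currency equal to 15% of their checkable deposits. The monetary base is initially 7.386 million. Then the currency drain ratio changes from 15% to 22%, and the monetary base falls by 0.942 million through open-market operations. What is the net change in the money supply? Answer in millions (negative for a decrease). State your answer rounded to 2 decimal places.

-10.72 million

Before: m₁ = (1 + 0.15) / (0.08 + 0.15) = 5, MB₁ = 7.386, so M₁ = 5 × 7.386 = 36.93 million.
After: m₂ = (1 + 0.22) / (0.08 + 0.22) ≈ 4.0667, MB₂ = 7.386 − 0.942 = 6.444, so M₂ = 4.0667 × 6.444 ≈ 26.2058 million.
ΔM = M₂ − M₁ = 26.2058 − 36.93 = -10.7242 million.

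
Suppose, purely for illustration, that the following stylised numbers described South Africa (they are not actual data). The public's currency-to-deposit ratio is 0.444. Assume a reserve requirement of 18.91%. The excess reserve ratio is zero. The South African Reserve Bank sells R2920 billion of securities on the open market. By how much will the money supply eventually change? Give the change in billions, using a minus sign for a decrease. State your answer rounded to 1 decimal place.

-6660.1 billion

The money multiplier is m = (1 + c) / (rr + c) = (1 + 0.444) / (0.1891 + 0.444) ≈ 2.280840.
The sale removes 2920 billion of base, so ΔM = m × ΔMB = 2.280840 × (−2920) = -6660.0528 billion.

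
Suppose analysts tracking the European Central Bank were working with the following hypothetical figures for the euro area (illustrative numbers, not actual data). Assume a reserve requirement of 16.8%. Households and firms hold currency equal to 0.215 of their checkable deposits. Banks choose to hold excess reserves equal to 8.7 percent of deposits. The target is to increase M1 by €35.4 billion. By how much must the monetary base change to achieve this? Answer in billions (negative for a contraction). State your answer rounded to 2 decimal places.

€13.69 billion

The money multiplier is m = (1 + c) / (rr + e + c) = (1 + 0.215) / (0.168 + 0.087 + 0.215) ≈ 2.58511.
ΔMB = ΔM / m = (+35.4) / 2.58511 ≈ 13.6938 billion.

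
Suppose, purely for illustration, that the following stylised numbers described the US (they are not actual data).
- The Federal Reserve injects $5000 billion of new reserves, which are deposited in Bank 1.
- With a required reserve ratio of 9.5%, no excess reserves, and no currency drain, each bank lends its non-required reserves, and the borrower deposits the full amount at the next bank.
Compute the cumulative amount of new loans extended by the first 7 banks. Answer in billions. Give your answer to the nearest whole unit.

$23949 billion

Bank i lends (1 − rr)^i of the original deposit: Bank 1 lends 5000·0.9050 = 4525.0000, Bank 2 lends 5000·0.9050² = 4095.1250, and so on.
Summing a geometric series: total = 5000·[0.9050·(1 − 0.9050^7) / (1 − 0.9050)] ≈ 23948.6707 billion.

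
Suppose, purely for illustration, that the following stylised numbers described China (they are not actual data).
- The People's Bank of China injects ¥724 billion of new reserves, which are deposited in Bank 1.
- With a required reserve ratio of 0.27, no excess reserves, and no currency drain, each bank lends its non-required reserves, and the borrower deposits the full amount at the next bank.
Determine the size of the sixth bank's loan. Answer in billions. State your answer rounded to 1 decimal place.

¥109.6 billion

Each bank lends a fraction (1 − rr) = 0.7300 of the deposit it receives, so Bank 6 receives 724·0.7300^5 and lends 724·0.7300^6 ≈ 109.5660 billion.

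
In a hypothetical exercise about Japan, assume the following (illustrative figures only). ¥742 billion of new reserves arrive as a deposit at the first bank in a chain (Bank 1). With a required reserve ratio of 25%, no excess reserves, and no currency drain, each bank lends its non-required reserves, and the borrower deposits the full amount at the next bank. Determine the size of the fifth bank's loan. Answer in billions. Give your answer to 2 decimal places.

¥176.08 billion

Each bank lends a fraction (1 − rr) = 0.7500 of the deposit it receives, so Bank 5 receives 742·0.7500^4 and lends 742·0.7500^5 ≈ 176.0801 billion.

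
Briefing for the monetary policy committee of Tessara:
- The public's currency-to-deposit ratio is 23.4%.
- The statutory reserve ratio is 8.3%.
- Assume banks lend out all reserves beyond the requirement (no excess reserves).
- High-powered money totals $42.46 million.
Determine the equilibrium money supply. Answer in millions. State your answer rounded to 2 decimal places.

The money multiplier is m = (1 + c) / (rr + c) = (1 + 0.234) / (0.083 + 0.234) ≈ 3.89274.
So M = m × MB = 3.89274 × 42.46 ≈ 165.2857 million.

$165.29 million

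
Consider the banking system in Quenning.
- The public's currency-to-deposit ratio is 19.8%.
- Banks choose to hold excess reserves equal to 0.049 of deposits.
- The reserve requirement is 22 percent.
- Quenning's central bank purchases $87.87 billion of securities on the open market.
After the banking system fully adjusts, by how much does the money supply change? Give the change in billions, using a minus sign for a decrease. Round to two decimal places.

$225.41 billion

The money multiplier is m = (1 + c) / (rr + e + c) = (1 + 0.198) / (0.22 + 0.049 + 0.198) ≈ 2.56531.
The purchase adds 87.87 billion of base, so ΔM = m × ΔMB = 2.56531 × (+87.87) ≈ 225.4138 billion.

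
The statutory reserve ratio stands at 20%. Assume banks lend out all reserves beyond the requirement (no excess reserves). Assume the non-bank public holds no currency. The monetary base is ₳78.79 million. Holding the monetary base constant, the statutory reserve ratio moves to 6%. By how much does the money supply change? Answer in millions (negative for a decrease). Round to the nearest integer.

₳919 million

Initially m₁ = 1 / (0.2) = 5, so M₁ = 5 × 78.79 = 393.95 million.
After the change m₂ = 1 / (0.06) ≈ 16.6667, so M₂ = 16.6667 × 78.79 ≈ 1313.1693 million.
ΔM = M₂ − M₁ = 1313.1693 − 393.95 = 919.2193 million.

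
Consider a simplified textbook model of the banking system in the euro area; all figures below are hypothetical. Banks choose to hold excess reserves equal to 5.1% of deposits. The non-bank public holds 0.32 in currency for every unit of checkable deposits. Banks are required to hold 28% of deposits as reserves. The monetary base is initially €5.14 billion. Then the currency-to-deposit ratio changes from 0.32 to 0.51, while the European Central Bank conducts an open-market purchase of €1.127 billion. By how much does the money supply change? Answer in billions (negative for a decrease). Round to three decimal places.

€0.830 billion

Before: m₁ = (1 + 0.32) / (0.28 + 0.051 + 0.32) ≈ 2.02765, MB₁ = 5.14, so M₁ = 2.02765 × 5.14 ≈ 10.4221 billion.
After: m₂ = (1 + 0.51) / (0.28 + 0.051 + 0.51) ≈ 1.79548, MB₂ = 5.14 + 1.127 = 6.267, so M₂ = 1.79548 × 6.267 ≈ 11.2523 billion.
ΔM = M₂ − M₁ = 11.2523 − 10.4221 = 0.8302 billion.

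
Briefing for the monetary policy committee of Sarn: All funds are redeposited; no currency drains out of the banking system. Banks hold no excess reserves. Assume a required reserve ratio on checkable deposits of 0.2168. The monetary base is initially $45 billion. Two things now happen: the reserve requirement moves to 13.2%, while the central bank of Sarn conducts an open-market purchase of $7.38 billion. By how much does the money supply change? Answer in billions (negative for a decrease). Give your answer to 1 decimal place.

Before: m₁ = 1 / (0.2168) ≈ 4.6125, MB₁ = 45, so M₁ = 4.6125 × 45 = 207.5625 billion.
After: m₂ = 1 / (0.132) ≈ 7.5758, MB₂ = 45 + 7.38 = 52.38, so M₂ = 7.5758 × 52.38 ≈ 396.8204 billion.
ΔM = M₂ − M₁ = 396.8204 − 207.5625 = 189.2579 billion.

$189.3 billion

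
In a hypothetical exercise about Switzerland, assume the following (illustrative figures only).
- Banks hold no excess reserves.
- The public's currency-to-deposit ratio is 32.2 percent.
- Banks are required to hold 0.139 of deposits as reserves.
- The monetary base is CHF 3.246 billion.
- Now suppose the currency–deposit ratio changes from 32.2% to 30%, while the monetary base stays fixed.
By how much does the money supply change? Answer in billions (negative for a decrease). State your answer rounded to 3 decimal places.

CHF 0.304 billion

Initially m₁ = (1 + 0.322) / (0.139 + 0.322) ≈ 2.86768, so M₁ = 2.86768 × 3.246 ≈ 9.3085 billion.
After the change m₂ = (1 + 0.3) / (0.139 + 0.3) ≈ 2.96128, so M₂ = 2.96128 × 3.246 ≈ 9.6123 billion.
ΔM = M₂ − M₁ = 9.6123 − 9.3085 = 0.3038 billion.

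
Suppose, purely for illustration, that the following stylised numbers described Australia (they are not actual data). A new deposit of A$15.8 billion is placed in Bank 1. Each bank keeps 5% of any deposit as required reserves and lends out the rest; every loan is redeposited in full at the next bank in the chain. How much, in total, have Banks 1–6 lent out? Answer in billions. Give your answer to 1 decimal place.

Bank i lends (1 − rr)^i of the original deposit: Bank 1 lends 15.8·0.9500 = 15.0100, Bank 2 lends 15.8·0.9500² = 14.2595, and so on.
Summing a geometric series: total = 15.8·[0.9500·(1 − 0.9500^6) / (1 − 0.9500)] ≈ 79.5254 billion.

A$79.5 billion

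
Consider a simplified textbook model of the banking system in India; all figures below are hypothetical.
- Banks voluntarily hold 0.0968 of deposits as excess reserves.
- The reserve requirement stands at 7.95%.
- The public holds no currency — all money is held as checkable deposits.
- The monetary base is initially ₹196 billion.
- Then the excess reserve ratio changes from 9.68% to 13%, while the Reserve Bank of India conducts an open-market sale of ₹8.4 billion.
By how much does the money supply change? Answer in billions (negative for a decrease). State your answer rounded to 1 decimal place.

-216.3 billion

Before: m₁ = 1 / (0.0795 + 0.0968) ≈ 5.67215, MB₁ = 196, so M₁ = 5.67215 × 196 = 1111.7414 billion.
After: m₂ = 1 / (0.0795 + 0.13) ≈ 4.77327, MB₂ = 196 − 8.4 = 187.6, so M₂ = 4.77327 × 187.6 ≈ 895.4655 billion.
ΔM = M₂ − M₁ = 895.4655 − 1111.7414 = -216.2759 billion.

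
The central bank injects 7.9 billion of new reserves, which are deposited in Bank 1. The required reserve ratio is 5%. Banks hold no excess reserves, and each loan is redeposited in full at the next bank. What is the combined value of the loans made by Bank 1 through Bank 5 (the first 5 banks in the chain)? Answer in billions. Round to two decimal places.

Bank i lends (1 − rr)^i of the original deposit: Bank 1 lends 7.9·0.9500 = 7.5050, Bank 2 lends 7.9·0.9500² ≈ 7.1297, and so on.
Summing a geometric series: total = 7.9·[0.9500·(1 − 0.9500^5) / (1 − 0.9500)] ≈ 33.9555 billion.

33.96 billion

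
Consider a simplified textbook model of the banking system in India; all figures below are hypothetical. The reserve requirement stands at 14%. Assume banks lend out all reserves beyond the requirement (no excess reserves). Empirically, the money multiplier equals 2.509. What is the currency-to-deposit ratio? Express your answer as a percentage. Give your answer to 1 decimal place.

43.0%

Using m = 2.509. From m = (1 + c)/(c + rr + e), rearranging gives 1 + c = m·(c + rr + e), so c·(1 − m) = m·(rr + e) − 1.
Hence c = [m·(rr + e) − 1]/(1 − m) = [2.509 × (0.14 + 0) − 1] / (1 − 2.509) ≈ 0.429914.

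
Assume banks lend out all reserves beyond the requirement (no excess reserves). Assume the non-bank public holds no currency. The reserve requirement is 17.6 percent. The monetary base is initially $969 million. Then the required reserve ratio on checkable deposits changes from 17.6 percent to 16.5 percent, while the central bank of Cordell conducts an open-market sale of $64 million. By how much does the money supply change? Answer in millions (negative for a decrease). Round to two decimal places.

Before: m₁ = 1 / (0.176) ≈ 5.681818, MB₁ = 969, so M₁ = 5.681818 × 969 ≈ 5505.6816 million.
After: m₂ = 1 / (0.165) ≈ 6.060606, MB₂ = 969 − 64 = 905, so M₂ = 6.060606 × 905 ≈ 5484.8484 million.
ΔM = M₂ − M₁ = 5484.8484 − 5505.6816 = -20.8332 million.

-20.83 million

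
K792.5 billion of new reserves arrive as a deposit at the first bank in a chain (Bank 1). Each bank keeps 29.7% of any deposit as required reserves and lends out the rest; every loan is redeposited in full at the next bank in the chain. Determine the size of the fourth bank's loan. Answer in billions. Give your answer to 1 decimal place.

Each bank lends a fraction (1 − rr) = 0.7030 of the deposit it receives, so Bank 4 receives 792.5·0.7030^3 and lends 792.5·0.7030^4 ≈ 193.5622 billion.

K193.6 billion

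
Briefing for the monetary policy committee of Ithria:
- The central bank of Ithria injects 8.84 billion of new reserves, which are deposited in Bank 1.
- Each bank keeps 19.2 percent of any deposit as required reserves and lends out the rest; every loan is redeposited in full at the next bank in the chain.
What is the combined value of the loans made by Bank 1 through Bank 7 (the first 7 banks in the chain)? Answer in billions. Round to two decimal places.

28.84 billion

Bank i lends (1 − rr)^i of the original deposit: Bank 1 lends 8.84·0.8080 ≈ 7.1427, Bank 2 lends 8.84·0.8080² ≈ 5.7713, and so on.
Summing a geometric series: total = 8.84·[0.8080·(1 − 0.8080^7) / (1 − 0.8080)] ≈ 28.8371 billion.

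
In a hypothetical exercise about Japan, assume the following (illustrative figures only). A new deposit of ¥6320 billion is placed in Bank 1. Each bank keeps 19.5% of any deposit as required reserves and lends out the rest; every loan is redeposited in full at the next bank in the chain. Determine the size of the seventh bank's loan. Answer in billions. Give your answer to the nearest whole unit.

Each bank lends a fraction (1 − rr) = 0.8050 of the deposit it receives, so Bank 7 receives 6320·0.8050^6 and lends 6320·0.8050^7 ≈ 1384.4850 billion.

¥1384 billion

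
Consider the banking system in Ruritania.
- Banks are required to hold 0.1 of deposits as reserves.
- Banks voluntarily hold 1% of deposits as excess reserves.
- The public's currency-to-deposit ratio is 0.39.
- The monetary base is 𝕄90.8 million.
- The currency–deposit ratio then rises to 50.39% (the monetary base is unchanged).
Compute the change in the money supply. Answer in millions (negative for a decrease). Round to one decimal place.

-30.0 million

Initially m₁ = (1 + 0.39) / (0.1 + 0.01 + 0.39) = 2.78, so M₁ = 2.78 × 90.8 = 252.424 million.
After the change m₂ = (1 + 0.5039) / (0.1 + 0.01 + 0.5039) ≈ 2.4497, so M₂ = 2.4497 × 90.8 ≈ 222.4328 million.
ΔM = M₂ − M₁ = 222.4328 − 252.424 = -29.9912 million.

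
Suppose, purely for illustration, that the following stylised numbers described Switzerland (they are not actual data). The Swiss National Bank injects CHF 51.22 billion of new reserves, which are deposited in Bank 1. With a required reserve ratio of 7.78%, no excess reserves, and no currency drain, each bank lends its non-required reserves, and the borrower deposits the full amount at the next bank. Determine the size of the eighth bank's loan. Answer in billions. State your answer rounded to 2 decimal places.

CHF 26.79 billion

Each bank lends a fraction (1 − rr) = 0.9222 of the deposit it receives, so Bank 8 receives 51.22·0.9222^7 and lends 51.22·0.9222^8 ≈ 26.7942 billion.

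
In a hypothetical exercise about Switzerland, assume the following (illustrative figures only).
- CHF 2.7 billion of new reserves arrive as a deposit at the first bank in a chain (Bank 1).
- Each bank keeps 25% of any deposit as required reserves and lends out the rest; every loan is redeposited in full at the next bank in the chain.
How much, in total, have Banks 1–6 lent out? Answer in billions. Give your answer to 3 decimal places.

CHF 6.658 billion

Bank i lends (1 − rr)^i of the original deposit: Bank 1 lends 2.7·0.7500 = 2.0250, Bank 2 lends 2.7·0.7500² ≈ 1.5188, and so on.
Summing a geometric series: total = 2.7·[0.7500·(1 − 0.7500^6) / (1 − 0.7500)] ≈ 6.6584 billion.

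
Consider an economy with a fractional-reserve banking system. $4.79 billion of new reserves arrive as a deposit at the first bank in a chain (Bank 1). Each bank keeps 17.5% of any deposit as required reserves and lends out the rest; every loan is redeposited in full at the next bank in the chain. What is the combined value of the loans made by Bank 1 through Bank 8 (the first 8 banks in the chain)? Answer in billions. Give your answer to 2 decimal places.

$17.74 billion

Bank i lends (1 − rr)^i of the original deposit: Bank 1 lends 4.79·0.8250 ≈ 3.9517, Bank 2 lends 4.79·0.8250² ≈ 3.2602, and so on.
Summing a geometric series: total = 4.79·[0.8250·(1 − 0.8250^8) / (1 − 0.8250)] ≈ 17.7354 billion.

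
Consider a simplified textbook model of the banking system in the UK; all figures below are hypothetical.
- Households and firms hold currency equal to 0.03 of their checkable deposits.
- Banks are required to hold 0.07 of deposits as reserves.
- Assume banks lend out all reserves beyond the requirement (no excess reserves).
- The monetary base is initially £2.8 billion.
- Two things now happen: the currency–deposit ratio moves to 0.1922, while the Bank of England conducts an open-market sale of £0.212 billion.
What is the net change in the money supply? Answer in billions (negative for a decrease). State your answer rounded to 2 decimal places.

-17.07 billion

Before: m₁ = (1 + 0.03) / (0.07 + 0.03) = 10.3, MB₁ = 2.8, so M₁ = 10.3 × 2.8 = 28.84 billion.
After: m₂ = (1 + 0.1922) / (0.07 + 0.1922) ≈ 4.5469, MB₂ = 2.8 − 0.212 = 2.588, so M₂ = 4.5469 × 2.588 ≈ 11.7674 billion.
ΔM = M₂ − M₁ = 11.7674 − 28.84 = -17.0726 billion.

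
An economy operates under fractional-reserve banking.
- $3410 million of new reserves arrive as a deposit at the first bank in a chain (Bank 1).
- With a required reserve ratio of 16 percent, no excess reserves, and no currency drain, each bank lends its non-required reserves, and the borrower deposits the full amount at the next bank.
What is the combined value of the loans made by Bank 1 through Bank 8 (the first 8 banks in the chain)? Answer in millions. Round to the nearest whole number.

$13465 million

Bank i lends (1 − rr)^i of the original deposit: Bank 1 lends 3410·0.8400 = 2864.4000, Bank 2 lends 3410·0.8400² = 2406.0960, and so on.
Summing a geometric series: total = 3410·[0.8400·(1 − 0.8400^8) / (1 − 0.8400)] ≈ 13464.9019 million.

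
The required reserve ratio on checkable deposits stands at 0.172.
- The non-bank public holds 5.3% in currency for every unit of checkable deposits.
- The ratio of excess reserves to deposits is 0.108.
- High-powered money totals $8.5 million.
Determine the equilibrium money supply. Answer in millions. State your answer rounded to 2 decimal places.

$26.88 million

The money multiplier is m = (1 + c) / (rr + e + c) = (1 + 0.053) / (0.172 + 0.108 + 0.053) ≈ 3.1622.
So M = m × MB = 3.1622 × 8.5 = 26.8787 million.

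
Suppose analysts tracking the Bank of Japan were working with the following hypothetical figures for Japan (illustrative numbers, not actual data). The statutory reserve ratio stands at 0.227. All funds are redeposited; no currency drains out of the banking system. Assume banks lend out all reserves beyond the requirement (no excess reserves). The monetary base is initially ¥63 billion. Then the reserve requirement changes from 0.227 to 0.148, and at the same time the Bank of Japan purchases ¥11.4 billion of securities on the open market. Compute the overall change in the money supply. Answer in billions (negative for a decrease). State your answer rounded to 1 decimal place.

¥225.2 billion

Before: m₁ = 1 / (0.227) ≈ 4.4053, MB₁ = 63, so M₁ = 4.4053 × 63 = 277.5339 billion.
After: m₂ = 1 / (0.148) ≈ 6.7568, MB₂ = 63 + 11.4 = 74.4, so M₂ = 6.7568 × 74.4 ≈ 502.7059 billion.
ΔM = M₂ − M₁ = 502.7059 − 277.5339 = 225.172 billion.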